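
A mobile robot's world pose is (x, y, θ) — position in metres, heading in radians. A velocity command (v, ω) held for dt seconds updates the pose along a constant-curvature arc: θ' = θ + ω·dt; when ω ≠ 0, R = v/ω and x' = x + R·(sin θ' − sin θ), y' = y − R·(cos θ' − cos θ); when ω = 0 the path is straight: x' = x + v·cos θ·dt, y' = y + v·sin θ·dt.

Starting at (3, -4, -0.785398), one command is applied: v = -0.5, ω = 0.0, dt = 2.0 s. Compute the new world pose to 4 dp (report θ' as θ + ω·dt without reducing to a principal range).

θ' = -0.7854 + 0.0·2.0 = -0.7854
ω = 0 → straight: x' = 3 + -0.5·cos(-0.7854)·2.0 = 2.2929
y' = -4 + -0.5·sin(-0.7854)·2.0 = -3.2929

(2.2929, -3.2929, -0.7854)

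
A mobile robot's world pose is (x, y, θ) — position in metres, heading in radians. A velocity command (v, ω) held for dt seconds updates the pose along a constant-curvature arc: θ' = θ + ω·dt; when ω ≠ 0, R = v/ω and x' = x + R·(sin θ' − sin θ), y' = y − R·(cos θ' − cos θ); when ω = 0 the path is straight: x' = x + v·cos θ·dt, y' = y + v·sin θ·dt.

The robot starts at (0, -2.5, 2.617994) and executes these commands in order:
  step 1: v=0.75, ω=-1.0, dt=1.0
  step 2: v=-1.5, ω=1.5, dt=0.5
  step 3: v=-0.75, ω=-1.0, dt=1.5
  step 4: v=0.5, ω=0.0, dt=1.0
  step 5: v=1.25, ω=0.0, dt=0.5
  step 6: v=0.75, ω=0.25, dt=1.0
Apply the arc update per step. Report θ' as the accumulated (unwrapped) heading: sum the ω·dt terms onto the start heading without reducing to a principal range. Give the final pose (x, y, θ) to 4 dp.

step 1: θ'=1.6180 (R=-0.7500) → pose (-0.3742, -1.8859, 1.6180)
step 2: θ'=2.3680 (R=-1.0000) → pose (-0.0740, -2.5541, 2.3680)
step 3: θ'=0.8680 (R=0.7500) → pose (-0.0258, -3.5754, 0.8680)
step 4: θ'=0.8680 (straight) → pose (0.2974, -3.1939, 0.8680)
step 5: θ'=0.8680 (straight) → pose (0.7014, -2.7170, 0.8680)
step 6: θ'=1.1180 (R=3.0000) → pose (1.1100, -2.0904, 1.1180)

(1.1100, -2.0904, 1.1180)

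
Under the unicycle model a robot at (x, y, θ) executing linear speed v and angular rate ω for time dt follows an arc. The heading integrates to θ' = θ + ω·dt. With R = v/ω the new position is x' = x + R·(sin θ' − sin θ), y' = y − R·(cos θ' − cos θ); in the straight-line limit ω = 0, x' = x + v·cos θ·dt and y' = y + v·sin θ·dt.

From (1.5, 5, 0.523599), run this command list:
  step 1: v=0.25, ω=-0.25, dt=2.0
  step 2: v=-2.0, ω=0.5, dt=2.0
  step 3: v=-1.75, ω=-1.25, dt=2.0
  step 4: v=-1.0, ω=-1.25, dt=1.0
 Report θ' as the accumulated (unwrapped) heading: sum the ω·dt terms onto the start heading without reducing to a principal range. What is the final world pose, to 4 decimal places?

step 1: θ'=0.0236 (R=-1.0000) → pose (1.9764, 5.1337, 0.0236)
step 2: θ'=1.0236 (R=-4.0000) → pose (-1.3452, 3.2160, 1.0236)
step 3: θ'=-1.4764 (R=1.4000) → pose (-3.9345, 3.8125, -1.4764)
step 4: θ'=-2.7264 (R=0.8000) → pose (-3.4608, 4.6199, -2.7264)

(-3.4608, 4.6199, -2.7264)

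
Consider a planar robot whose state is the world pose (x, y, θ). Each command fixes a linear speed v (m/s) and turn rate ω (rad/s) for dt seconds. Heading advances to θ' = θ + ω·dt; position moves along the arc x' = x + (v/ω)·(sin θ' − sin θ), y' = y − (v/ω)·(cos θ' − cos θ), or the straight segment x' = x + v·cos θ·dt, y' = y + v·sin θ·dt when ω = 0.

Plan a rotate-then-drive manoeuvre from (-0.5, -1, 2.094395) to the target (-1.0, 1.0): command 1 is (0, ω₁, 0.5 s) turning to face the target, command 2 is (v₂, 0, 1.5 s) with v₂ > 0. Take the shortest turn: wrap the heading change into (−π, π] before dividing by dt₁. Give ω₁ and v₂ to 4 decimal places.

ω₁ = -0.5572, v₂ = 1.3744

heading to target = atan2(1−-1, -1−-0.5) = 1.8158
Δθ = wrap(1.8158 − 2.0944) = -0.2786; ω₁ = Δθ/dt₁ = -0.5572
distance = √((-1−-0.5)² + (1−-1)²) = 2.0616; v₂ = distance/dt₂ = 1.3744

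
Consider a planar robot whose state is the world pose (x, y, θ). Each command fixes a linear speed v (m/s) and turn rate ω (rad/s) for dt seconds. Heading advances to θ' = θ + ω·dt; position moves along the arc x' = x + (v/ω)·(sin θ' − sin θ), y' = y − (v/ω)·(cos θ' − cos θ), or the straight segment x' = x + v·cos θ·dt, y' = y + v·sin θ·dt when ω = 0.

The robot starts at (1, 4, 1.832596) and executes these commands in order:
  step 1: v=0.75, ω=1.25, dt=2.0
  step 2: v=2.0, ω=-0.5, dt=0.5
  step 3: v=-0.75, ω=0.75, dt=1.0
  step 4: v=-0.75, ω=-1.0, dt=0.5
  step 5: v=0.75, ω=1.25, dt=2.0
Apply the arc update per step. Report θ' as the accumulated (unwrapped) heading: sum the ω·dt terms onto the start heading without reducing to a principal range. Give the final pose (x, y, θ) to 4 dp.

(0.4841, 3.5369, 6.8326)

step 1: θ'=4.3326 (R=0.6000) → pose (-0.1368, 4.0671, 4.3326)
step 2: θ'=4.0826 (R=-4.0000) → pose (-0.6192, 3.1941, 4.0826)
step 3: θ'=4.8326 (R=-1.0000) → pose (-0.4345, 3.9030, 4.8326)
step 4: θ'=4.3326 (R=0.7500) → pose (-0.3865, 4.2710, 4.3326)
step 5: θ'=6.8326 (R=0.6000) → pose (0.4841, 3.5369, 6.8326)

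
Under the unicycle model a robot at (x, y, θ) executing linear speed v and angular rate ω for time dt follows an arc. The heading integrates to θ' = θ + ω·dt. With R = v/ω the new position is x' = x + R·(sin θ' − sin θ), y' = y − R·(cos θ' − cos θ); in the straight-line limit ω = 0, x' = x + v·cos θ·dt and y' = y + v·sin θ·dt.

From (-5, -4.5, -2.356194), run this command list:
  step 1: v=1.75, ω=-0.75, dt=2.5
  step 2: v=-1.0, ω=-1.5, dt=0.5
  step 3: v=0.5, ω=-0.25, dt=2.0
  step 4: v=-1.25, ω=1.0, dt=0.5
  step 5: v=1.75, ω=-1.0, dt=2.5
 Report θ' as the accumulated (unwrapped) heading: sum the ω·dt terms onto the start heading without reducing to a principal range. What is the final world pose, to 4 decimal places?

(-5.1655, -3.9208, -7.4812)

step 1: θ'=-4.2312 (R=-2.3333) → pose (-8.7183, -3.9300, -4.2312)
step 2: θ'=-4.9812 (R=0.6667) → pose (-8.6665, -4.4157, -4.9812)
step 3: θ'=-5.4812 (R=-2.0000) → pose (-8.1758, -3.5563, -5.4812)
step 4: θ'=-4.9812 (R=-1.2500) → pose (-8.4825, -4.0934, -4.9812)
step 5: θ'=-7.4812 (R=-1.7500) → pose (-5.1655, -3.9208, -7.4812)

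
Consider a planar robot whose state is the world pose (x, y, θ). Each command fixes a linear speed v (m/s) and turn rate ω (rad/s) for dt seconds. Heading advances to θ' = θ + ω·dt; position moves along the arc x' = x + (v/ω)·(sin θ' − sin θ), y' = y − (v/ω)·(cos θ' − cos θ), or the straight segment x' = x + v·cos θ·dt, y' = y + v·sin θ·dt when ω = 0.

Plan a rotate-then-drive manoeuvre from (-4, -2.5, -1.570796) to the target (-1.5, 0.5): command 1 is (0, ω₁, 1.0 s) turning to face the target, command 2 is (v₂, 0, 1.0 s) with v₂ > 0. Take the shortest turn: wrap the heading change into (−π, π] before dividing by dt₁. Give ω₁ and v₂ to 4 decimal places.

heading to target = atan2(0.5−-2.5, -1.5−-4) = 0.8761
Δθ = wrap(0.8761 − -1.5708) = 2.4469; ω₁ = Δθ/dt₁ = 2.4469
distance = √((-1.5−-4)² + (0.5−-2.5)²) = 3.9051; v₂ = distance/dt₂ = 3.9051

ω₁ = 2.4469, v₂ = 3.9051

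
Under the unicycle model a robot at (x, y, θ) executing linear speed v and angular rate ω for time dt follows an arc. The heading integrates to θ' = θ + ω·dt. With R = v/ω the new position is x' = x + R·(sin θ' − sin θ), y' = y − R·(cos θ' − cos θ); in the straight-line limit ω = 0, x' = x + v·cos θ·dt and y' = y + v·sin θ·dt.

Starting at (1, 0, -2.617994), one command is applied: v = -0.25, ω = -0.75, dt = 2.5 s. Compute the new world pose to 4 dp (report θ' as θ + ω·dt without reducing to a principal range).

θ' = -2.6180 + -0.75·2.5 = -4.4930
R = v/ω = -0.25/-0.75 = 0.3333
x' = 1 + 0.3333·(sin -4.4930 − sin -2.6180) = 1.4920
y' = 0 − 0.3333·(cos -4.4930 − cos -2.6180) = -0.2161

(1.4920, -0.2161, -4.4930)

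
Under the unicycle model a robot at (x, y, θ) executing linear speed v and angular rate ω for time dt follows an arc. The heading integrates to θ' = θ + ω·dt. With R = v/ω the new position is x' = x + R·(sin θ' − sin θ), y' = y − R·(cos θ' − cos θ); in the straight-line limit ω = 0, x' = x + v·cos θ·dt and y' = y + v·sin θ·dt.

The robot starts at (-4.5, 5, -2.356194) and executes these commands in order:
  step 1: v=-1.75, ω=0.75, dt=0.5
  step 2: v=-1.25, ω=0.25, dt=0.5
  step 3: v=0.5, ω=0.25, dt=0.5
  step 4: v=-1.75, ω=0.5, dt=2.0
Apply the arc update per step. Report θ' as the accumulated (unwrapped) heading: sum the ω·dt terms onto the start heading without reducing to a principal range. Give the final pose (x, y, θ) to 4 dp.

(-4.9705, 9.2268, -0.7312)

step 1: θ'=-1.9812 (R=-2.3333) → pose (-4.0103, 5.7190, -1.9812)
step 2: θ'=-1.8562 (R=-5.0000) → pose (-3.7974, 6.3062, -1.8562)
step 3: θ'=-1.7312 (R=2.0000) → pose (-3.8526, 6.0625, -1.7312)
step 4: θ'=-0.7312 (R=-3.5000) → pose (-4.9705, 9.2268, -0.7312)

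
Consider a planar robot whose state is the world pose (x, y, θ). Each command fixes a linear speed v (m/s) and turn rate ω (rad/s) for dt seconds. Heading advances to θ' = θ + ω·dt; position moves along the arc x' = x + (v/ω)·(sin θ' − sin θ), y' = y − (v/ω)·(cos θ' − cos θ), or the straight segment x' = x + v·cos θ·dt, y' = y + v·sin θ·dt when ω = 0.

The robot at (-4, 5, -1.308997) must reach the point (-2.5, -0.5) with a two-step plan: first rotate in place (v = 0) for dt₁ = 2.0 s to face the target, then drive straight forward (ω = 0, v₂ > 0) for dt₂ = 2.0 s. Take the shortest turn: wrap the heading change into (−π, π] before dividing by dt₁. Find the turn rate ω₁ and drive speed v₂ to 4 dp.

heading to target = atan2(-0.5−5, -2.5−-4) = -1.3045
Δθ = wrap(-1.3045 − -1.3090) = 0.0045; ω₁ = Δθ/dt₁ = 0.0022
distance = √((-2.5−-4)² + (-0.5−5)²) = 5.7009; v₂ = distance/dt₂ = 2.8504

ω₁ = 0.0022, v₂ = 2.8504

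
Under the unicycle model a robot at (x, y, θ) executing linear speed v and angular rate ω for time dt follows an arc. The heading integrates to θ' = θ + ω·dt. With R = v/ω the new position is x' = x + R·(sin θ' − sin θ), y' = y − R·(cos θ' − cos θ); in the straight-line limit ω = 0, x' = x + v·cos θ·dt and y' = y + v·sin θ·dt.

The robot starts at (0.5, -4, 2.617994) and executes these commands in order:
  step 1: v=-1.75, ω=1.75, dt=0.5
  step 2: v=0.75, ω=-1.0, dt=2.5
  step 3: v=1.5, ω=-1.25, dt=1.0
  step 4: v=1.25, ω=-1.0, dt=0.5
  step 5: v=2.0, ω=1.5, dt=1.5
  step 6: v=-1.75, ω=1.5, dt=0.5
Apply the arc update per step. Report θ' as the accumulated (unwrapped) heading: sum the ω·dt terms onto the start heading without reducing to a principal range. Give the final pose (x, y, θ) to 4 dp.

(4.8040, -2.7058, 2.2430)

step 1: θ'=3.4930 (R=-1.0000) → pose (1.3442, -4.0729, 3.4930)
step 2: θ'=0.9930 (R=-0.7500) → pose (0.4578, -2.9591, 0.9930)
step 3: θ'=-0.2570 (R=-1.2000) → pose (1.7680, -2.4539, -0.2570)
step 4: θ'=-0.7570 (R=-1.2500) → pose (2.3087, -2.7542, -0.7570)
step 5: θ'=1.4930 (R=1.3333) → pose (4.5537, -1.8887, 1.4930)
step 6: θ'=2.2430 (R=-1.1667) → pose (4.8040, -2.7058, 2.2430)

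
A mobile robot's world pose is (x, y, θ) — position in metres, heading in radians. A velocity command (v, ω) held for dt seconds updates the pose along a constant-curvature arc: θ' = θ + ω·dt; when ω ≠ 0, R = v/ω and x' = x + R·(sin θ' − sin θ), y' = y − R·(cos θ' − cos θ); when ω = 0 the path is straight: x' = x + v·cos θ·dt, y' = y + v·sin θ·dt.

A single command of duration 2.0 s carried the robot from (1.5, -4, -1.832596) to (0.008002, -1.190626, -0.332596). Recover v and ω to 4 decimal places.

v = -1.7500, ω = 0.7500

Δθ = -0.332596 − -1.832596 = 1.500000
ω = Δθ/dt = 1.500000/2.0 = 0.7500
R = −Δy/(cos θ' − cos θ) = -2.3333
v = R·ω = -2.3333·0.7500 = -1.7500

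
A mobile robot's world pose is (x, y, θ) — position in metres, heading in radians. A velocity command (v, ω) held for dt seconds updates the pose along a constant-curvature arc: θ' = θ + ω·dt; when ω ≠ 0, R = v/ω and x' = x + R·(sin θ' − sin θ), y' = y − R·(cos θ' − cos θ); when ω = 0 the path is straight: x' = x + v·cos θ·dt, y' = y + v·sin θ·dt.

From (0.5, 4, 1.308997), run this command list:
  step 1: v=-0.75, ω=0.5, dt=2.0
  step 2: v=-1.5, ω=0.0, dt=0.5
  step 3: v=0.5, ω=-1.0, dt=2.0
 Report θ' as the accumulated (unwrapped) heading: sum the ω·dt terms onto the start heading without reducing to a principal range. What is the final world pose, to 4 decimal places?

step 1: θ'=2.3090 (R=-1.5000) → pose (0.8394, 2.6023, 2.3090)
step 2: θ'=2.3090 (straight) → pose (1.3441, 2.0476, 2.3090)
step 3: θ'=0.3090 (R=-0.5000) → pose (1.5619, 2.8604, 0.3090)

(1.5619, 2.8604, 0.3090)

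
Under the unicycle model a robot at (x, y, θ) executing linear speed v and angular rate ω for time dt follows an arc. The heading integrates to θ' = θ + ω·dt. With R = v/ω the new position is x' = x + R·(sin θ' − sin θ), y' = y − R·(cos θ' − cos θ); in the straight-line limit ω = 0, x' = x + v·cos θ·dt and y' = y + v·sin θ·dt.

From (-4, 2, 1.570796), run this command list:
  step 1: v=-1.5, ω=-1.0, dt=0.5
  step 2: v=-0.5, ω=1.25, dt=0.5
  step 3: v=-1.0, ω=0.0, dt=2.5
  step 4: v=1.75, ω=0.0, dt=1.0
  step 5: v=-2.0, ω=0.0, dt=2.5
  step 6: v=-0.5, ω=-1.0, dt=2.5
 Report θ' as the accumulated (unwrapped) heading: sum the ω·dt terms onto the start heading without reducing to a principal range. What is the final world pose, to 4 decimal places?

(-4.3688, -5.0751, -0.8042)

step 1: θ'=1.0708 (R=1.5000) → pose (-4.1836, 1.2809, 1.0708)
step 2: θ'=1.6958 (R=-0.4000) → pose (-4.2295, 1.0392, 1.6958)
step 3: θ'=1.6958 (straight) → pose (-3.9178, -1.4413, 1.6958)
step 4: θ'=1.6958 (straight) → pose (-4.1360, 0.2951, 1.6958)
step 5: θ'=1.6958 (straight) → pose (-3.5126, -4.6659, 1.6958)
step 6: θ'=-0.8042 (R=0.5000) → pose (-4.3688, -5.0751, -0.8042)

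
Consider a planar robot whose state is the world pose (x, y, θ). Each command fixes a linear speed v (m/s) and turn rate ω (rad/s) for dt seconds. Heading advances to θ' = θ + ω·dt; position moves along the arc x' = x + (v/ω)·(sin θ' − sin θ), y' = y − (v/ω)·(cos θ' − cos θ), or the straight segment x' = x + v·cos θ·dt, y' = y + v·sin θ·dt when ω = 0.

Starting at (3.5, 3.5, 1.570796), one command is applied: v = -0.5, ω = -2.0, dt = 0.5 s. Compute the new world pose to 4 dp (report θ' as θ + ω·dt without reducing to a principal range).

θ' = 1.5708 + -2.0·0.5 = 0.5708
R = v/ω = -0.5/-2.0 = 0.2500
x' = 3.5 + 0.2500·(sin 0.5708 − sin 1.5708) = 3.3851
y' = 3.5 − 0.2500·(cos 0.5708 − cos 1.5708) = 3.2896

(3.3851, 3.2896, 0.5708)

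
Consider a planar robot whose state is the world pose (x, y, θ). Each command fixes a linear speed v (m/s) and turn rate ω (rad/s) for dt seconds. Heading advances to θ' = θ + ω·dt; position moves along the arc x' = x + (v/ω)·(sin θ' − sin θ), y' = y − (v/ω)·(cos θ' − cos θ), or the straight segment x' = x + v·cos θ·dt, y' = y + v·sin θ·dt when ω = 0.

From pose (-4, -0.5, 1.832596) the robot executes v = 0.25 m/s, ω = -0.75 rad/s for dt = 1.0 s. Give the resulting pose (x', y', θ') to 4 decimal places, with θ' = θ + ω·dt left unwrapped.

θ' = 1.8326 + -0.75·1.0 = 1.0826
R = v/ω = 0.25/-0.75 = -0.3333
x' = -4 + -0.3333·(sin 1.0826 − sin 1.8326) = -3.9724
y' = -0.5 − -0.3333·(cos 1.0826 − cos 1.8326) = -0.2574

(-3.9724, -0.2574, 1.0826)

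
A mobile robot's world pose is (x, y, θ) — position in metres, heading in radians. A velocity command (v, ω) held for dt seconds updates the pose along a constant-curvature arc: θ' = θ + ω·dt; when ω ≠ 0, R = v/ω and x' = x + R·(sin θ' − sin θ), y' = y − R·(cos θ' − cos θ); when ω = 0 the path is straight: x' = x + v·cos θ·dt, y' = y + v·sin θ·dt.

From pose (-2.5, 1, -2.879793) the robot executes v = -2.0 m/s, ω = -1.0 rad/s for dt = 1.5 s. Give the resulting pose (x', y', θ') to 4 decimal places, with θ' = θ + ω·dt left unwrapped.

(-0.0920, -0.2789, -4.3798)

θ' = -2.8798 + -1.0·1.5 = -4.3798
R = v/ω = -2.0/-1.0 = 2.0000
x' = -2.5 + 2.0000·(sin -4.3798 − sin -2.8798) = -0.0920
y' = 1 − 2.0000·(cos -4.3798 − cos -2.8798) = -0.2789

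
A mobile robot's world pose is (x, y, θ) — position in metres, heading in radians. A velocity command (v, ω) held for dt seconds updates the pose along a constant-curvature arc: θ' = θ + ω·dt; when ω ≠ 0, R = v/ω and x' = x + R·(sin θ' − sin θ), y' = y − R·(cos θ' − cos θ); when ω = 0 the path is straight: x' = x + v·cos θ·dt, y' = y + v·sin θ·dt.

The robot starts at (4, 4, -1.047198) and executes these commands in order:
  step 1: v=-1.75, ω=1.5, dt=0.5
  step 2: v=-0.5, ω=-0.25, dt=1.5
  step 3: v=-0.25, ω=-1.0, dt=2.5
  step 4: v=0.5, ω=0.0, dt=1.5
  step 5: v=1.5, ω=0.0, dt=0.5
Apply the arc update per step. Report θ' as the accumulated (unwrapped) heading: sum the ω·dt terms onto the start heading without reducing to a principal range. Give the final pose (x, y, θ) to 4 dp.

(1.3356, 5.3710, -3.1722)

step 1: θ'=-0.2972 (R=-1.1667) → pose (3.3313, 4.5322, -0.2972)
step 2: θ'=-0.6722 (R=2.0000) → pose (2.6716, 4.8796, -0.6722)
step 3: θ'=-3.1722 (R=0.2500) → pose (2.8349, 5.3251, -3.1722)
step 4: θ'=-3.1722 (straight) → pose (2.0852, 5.3480, -3.1722)
step 5: θ'=-3.1722 (straight) → pose (1.3356, 5.3710, -3.1722)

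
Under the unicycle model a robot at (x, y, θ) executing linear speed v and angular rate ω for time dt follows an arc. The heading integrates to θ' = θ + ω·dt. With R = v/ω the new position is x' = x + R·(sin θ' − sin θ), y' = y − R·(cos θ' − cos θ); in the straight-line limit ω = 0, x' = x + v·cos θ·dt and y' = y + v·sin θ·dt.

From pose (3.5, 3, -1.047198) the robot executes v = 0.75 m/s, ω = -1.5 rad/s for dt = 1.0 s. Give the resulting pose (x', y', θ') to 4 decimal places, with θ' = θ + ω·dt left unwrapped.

θ' = -1.0472 + -1.5·1.0 = -2.5472
R = v/ω = 0.75/-1.5 = -0.5000
x' = 3.5 + -0.5000·(sin -2.5472 − sin -1.0472) = 3.3470
y' = 3 − -0.5000·(cos -2.5472 − cos -1.0472) = 2.3358

(3.3470, 2.3358, -2.5472)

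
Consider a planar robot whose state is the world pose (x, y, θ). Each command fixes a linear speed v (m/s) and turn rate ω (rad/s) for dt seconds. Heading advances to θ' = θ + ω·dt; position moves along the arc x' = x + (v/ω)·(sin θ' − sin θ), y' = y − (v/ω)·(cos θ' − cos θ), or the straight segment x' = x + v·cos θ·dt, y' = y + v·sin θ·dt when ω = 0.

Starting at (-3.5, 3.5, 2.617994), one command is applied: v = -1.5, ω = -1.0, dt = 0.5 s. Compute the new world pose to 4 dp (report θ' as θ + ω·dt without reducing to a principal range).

θ' = 2.6180 + -1.0·0.5 = 2.1180
R = v/ω = -1.5/-1.0 = 1.5000
x' = -3.5 + 1.5000·(sin 2.1180 − sin 2.6180) = -2.9690
y' = 3.5 − 1.5000·(cos 2.1180 − cos 2.6180) = 2.9814

(-2.9690, 2.9814, 2.1180)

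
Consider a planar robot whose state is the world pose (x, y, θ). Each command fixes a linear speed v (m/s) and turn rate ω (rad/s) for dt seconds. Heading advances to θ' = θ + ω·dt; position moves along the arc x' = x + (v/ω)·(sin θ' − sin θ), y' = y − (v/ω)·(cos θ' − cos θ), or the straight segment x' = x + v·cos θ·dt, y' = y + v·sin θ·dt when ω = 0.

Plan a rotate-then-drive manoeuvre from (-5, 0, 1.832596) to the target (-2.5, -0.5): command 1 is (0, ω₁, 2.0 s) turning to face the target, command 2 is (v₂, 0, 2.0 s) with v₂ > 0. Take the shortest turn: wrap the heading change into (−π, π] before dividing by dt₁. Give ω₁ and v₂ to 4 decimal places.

ω₁ = -1.0150, v₂ = 1.2748

heading to target = atan2(-0.5−0, -2.5−-5) = -0.1974
Δθ = wrap(-0.1974 − 1.8326) = -2.0300; ω₁ = Δθ/dt₁ = -1.0150
distance = √((-2.5−-5)² + (-0.5−0)²) = 2.5495; v₂ = distance/dt₂ = 1.2748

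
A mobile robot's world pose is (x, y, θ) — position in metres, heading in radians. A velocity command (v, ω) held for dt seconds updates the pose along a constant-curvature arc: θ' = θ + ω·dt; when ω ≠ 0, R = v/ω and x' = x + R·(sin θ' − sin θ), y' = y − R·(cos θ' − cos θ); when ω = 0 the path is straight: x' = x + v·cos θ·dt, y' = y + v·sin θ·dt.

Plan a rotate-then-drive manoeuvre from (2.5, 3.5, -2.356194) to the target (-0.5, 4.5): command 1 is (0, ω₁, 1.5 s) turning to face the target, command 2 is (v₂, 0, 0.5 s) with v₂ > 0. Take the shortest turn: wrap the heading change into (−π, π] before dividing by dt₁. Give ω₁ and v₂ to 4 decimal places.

heading to target = atan2(4.5−3.5, -0.5−2.5) = 2.8198
Δθ = wrap(2.8198 − -2.3562) = -1.1071; ω₁ = Δθ/dt₁ = -0.7381
distance = √((-0.5−2.5)² + (4.5−3.5)²) = 3.1623; v₂ = distance/dt₂ = 6.3246

ω₁ = -0.7381, v₂ = 6.3246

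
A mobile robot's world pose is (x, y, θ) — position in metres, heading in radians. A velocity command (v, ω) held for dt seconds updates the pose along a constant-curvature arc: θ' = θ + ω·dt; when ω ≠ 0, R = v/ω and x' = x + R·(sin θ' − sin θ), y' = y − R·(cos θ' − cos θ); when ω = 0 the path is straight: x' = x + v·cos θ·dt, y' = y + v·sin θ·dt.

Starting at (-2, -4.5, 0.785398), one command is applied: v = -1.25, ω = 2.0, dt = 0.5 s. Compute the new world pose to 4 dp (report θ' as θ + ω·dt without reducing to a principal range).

(-2.1687, -5.0750, 1.7854)

θ' = 0.7854 + 2.0·0.5 = 1.7854
R = v/ω = -1.25/2.0 = -0.6250
x' = -2 + -0.6250·(sin 1.7854 − sin 0.7854) = -2.1687
y' = -4.5 − -0.6250·(cos 1.7854 − cos 0.7854) = -5.0750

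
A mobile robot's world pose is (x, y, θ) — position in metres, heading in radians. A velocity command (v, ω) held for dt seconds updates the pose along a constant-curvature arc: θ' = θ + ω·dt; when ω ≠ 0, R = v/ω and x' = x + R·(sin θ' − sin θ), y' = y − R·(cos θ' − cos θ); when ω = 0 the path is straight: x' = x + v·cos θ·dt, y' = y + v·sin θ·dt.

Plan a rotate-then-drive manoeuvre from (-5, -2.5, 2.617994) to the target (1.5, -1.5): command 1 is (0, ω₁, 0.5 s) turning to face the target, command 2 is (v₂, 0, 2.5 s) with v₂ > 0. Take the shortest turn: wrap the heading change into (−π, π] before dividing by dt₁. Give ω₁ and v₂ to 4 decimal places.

heading to target = atan2(-1.5−-2.5, 1.5−-5) = 0.1526
Δθ = wrap(0.1526 − 2.6180) = -2.4653; ω₁ = Δθ/dt₁ = -4.9307
distance = √((1.5−-5)² + (-1.5−-2.5)²) = 6.5765; v₂ = distance/dt₂ = 2.6306

ω₁ = -4.9307, v₂ = 2.6306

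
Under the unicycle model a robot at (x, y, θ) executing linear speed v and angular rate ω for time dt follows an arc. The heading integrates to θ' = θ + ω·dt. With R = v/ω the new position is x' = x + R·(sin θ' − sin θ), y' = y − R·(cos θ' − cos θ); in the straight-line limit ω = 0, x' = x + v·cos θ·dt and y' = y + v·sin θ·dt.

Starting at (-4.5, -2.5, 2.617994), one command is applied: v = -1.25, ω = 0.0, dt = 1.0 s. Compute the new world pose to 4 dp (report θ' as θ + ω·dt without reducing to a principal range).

θ' = 2.6180 + 0.0·1.0 = 2.6180
ω = 0 → straight: x' = -4.5 + -1.25·cos(2.6180)·1.0 = -3.4175
y' = -2.5 + -1.25·sin(2.6180)·1.0 = -3.1250

(-3.4175, -3.1250, 2.6180)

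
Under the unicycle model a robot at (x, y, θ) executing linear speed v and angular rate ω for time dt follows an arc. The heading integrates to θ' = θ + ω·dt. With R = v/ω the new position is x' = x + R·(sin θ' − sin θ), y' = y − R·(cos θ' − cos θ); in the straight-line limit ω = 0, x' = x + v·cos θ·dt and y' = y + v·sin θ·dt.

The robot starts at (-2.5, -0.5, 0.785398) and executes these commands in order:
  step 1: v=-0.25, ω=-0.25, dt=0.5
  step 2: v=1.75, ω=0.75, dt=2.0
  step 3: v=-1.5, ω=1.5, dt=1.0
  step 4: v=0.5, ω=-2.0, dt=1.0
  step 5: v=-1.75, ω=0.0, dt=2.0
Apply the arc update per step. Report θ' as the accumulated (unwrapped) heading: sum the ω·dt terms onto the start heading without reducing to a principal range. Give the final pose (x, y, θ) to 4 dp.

(-0.8184, -1.0461, 1.6604)

step 1: θ'=0.6604 (R=1.0000) → pose (-2.5937, -0.5826, 0.6604)
step 2: θ'=2.1604 (R=2.3333) → pose (-2.0856, 2.5575, 2.1604)
step 3: θ'=3.6604 (R=-1.0000) → pose (-0.7586, 2.2451, 3.6604)
step 4: θ'=1.6604 (R=-0.2500) → pose (-1.1316, 2.4399, 1.6604)
step 5: θ'=1.6604 (straight) → pose (-0.8184, -1.0461, 1.6604)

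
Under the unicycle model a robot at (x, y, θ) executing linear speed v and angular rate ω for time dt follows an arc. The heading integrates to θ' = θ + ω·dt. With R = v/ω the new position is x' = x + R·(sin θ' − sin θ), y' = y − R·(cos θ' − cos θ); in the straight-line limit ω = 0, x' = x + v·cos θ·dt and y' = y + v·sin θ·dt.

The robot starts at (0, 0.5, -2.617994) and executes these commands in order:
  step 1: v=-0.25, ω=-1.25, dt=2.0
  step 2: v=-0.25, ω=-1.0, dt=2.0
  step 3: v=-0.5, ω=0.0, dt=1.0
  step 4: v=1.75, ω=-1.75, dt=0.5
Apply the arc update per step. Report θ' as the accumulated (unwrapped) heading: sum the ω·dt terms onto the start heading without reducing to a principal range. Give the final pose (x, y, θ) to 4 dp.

step 1: θ'=-5.1180 (R=0.2000) → pose (0.2838, 0.2479, -5.1180)
step 2: θ'=-7.1180 (R=0.2500) → pose (-0.1312, 0.1787, -7.1180)
step 3: θ'=-7.1180 (straight) → pose (-0.4669, 0.5493, -7.1180)
step 4: θ'=-7.9930 (R=-1.0000) → pose (-0.2177, -0.2606, -7.9930)

(-0.2177, -0.2606, -7.9930)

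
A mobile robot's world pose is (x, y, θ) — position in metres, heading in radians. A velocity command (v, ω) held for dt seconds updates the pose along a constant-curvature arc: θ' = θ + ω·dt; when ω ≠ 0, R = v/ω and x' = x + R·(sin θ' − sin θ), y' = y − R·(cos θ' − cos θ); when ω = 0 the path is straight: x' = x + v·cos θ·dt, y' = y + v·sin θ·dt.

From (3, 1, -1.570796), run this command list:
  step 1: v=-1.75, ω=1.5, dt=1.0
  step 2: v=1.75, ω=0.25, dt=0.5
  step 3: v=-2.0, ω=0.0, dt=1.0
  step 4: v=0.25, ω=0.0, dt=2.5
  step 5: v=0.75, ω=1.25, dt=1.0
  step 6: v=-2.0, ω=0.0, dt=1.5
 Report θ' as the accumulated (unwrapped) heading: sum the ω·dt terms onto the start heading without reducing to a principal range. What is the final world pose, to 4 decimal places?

step 1: θ'=-0.0708 (R=-1.1667) → pose (1.9159, 2.1637, -0.0708)
step 2: θ'=0.0542 (R=7.0000) → pose (2.7903, 2.1565, 0.0542)
step 3: θ'=0.0542 (straight) → pose (0.7932, 2.0481, 0.0542)
step 4: θ'=0.0542 (straight) → pose (1.4173, 2.0820, 0.0542)
step 5: θ'=1.3042 (R=0.6000) → pose (1.9636, 2.5230, 1.3042)
step 6: θ'=1.3042 (straight) → pose (1.1732, -0.3710, 1.3042)

(1.1732, -0.3710, 1.3042)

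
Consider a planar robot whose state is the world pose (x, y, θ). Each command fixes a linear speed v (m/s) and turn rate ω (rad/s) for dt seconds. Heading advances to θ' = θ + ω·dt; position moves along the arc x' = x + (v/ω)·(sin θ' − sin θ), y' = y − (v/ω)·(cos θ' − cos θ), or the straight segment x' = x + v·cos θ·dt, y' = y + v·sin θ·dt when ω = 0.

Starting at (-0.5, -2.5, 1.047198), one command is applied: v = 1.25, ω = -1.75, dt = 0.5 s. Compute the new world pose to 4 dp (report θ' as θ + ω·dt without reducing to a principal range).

θ' = 1.0472 + -1.75·0.5 = 0.1722
R = v/ω = 1.25/-1.75 = -0.7143
x' = -0.5 + -0.7143·(sin 0.1722 − sin 1.0472) = -0.0038
y' = -2.5 − -0.7143·(cos 0.1722 − cos 1.0472) = -2.1534

(-0.0038, -2.1534, 0.1722)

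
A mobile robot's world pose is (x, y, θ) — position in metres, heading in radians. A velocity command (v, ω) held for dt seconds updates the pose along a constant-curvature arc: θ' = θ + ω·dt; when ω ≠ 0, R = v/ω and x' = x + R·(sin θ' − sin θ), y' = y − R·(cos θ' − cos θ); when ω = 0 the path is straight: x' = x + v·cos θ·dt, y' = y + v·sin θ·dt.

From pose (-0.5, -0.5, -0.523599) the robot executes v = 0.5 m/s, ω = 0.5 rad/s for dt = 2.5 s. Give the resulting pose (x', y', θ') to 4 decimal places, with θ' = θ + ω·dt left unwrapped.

(0.6642, -0.3815, 0.7264)

θ' = -0.5236 + 0.5·2.5 = 0.7264
R = v/ω = 0.5/0.5 = 1.0000
x' = -0.5 + 1.0000·(sin 0.7264 − sin -0.5236) = 0.6642
y' = -0.5 − 1.0000·(cos 0.7264 − cos -0.5236) = -0.3815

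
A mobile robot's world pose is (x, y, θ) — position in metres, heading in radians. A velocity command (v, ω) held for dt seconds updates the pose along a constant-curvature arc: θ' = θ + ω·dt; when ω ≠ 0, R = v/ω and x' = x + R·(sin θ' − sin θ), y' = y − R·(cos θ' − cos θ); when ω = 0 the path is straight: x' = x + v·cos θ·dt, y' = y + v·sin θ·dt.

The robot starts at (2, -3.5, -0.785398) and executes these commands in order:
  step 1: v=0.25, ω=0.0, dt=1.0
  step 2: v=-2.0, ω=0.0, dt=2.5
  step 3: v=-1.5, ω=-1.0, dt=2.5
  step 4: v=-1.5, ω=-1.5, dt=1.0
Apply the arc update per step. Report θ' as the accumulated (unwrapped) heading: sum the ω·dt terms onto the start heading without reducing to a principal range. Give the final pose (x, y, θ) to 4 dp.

(0.7709, 1.3413, -4.7854)

step 1: θ'=-0.7854 (straight) → pose (2.1768, -3.6768, -0.7854)
step 2: θ'=-0.7854 (straight) → pose (-1.3588, -0.1412, -0.7854)
step 3: θ'=-3.2854 (R=1.5000) → pose (-0.0831, 2.4039, -3.2854)
step 4: θ'=-4.7854 (R=1.0000) → pose (0.7709, 1.3413, -4.7854)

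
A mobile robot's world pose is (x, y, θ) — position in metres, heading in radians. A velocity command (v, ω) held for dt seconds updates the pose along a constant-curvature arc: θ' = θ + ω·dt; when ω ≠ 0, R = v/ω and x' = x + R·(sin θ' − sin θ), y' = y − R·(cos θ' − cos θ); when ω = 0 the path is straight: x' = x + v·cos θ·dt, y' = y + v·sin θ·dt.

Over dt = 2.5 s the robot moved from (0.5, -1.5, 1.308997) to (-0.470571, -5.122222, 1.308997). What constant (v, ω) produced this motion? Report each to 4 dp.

v = -1.5000, ω = 0.0000

Δθ = 1.308997 − 1.308997 = 0.000000
ω = Δθ/dt = 0.000000/2.5 = 0.0000
ω = 0 → v = (Δx·cos θ + Δy·sin θ)/dt = -1.5000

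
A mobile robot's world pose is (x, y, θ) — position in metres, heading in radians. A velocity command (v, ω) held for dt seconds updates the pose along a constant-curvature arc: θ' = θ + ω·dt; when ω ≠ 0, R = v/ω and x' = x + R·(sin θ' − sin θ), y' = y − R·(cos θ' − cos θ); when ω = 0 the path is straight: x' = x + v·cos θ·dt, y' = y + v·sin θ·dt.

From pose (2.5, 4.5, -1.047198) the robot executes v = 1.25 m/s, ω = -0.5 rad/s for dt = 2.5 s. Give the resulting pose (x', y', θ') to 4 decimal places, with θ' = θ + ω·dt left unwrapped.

(2.2039, 1.5895, -2.2972)

θ' = -1.0472 + -0.5·2.5 = -2.2972
R = v/ω = 1.25/-0.5 = -2.5000
x' = 2.5 + -2.5000·(sin -2.2972 − sin -1.0472) = 2.2039
y' = 4.5 − -2.5000·(cos -2.2972 − cos -1.0472) = 1.5895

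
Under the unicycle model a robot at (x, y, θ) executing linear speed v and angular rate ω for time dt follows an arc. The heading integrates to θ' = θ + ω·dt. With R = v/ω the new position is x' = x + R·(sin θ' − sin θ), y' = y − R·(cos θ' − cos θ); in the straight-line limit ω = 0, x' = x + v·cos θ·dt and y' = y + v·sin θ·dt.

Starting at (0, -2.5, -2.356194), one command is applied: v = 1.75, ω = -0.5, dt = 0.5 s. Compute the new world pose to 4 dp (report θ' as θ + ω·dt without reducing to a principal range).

(-0.6892, -3.0354, -2.6062)

θ' = -2.3562 + -0.5·0.5 = -2.6062
R = v/ω = 1.75/-0.5 = -3.5000
x' = 0 + -3.5000·(sin -2.6062 − sin -2.3562) = -0.6892
y' = -2.5 − -3.5000·(cos -2.6062 − cos -2.3562) = -3.0354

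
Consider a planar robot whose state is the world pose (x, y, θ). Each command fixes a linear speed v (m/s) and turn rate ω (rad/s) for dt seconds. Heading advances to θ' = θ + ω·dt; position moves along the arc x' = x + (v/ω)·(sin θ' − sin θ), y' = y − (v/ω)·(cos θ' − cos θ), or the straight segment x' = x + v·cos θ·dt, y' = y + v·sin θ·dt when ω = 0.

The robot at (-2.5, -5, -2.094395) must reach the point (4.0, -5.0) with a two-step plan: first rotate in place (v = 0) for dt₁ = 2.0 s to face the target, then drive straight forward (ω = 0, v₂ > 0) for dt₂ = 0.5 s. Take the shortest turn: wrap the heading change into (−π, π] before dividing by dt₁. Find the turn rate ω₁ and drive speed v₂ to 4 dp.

ω₁ = 1.0472, v₂ = 13.0000

heading to target = atan2(-5−-5, 4−-2.5) = 0.0000
Δθ = wrap(0.0000 − -2.0944) = 2.0944; ω₁ = Δθ/dt₁ = 1.0472
distance = √((4−-2.5)² + (-5−-5)²) = 6.5000; v₂ = distance/dt₂ = 13.0000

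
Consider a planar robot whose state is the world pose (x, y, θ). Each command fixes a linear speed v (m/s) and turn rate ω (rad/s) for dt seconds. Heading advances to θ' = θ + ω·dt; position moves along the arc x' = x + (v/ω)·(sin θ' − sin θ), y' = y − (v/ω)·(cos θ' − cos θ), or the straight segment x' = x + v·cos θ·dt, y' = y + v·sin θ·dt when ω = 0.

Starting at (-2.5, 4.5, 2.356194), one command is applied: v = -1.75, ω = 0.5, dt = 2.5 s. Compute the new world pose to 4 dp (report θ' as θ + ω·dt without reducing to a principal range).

θ' = 2.3562 + 0.5·2.5 = 3.6062
R = v/ω = -1.75/0.5 = -3.5000
x' = -2.5 + -3.5000·(sin 3.6062 − sin 2.3562) = 1.5431
y' = 4.5 − -3.5000·(cos 3.6062 − cos 2.3562) = 3.8459

(1.5431, 3.8459, 3.6062)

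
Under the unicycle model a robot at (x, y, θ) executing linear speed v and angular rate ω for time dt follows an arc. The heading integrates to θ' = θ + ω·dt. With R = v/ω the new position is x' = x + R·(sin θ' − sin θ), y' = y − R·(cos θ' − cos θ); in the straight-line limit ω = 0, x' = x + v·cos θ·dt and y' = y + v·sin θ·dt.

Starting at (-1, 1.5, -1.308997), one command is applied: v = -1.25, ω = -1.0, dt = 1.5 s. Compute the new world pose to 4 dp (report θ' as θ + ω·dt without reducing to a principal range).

θ' = -1.3090 + -1.0·1.5 = -2.8090
R = v/ω = -1.25/-1.0 = 1.2500
x' = -1 + 1.2500·(sin -2.8090 − sin -1.3090) = -0.2007
y' = 1.5 − 1.2500·(cos -2.8090 − cos -1.3090) = 3.0050

(-0.2007, 3.0050, -2.8090)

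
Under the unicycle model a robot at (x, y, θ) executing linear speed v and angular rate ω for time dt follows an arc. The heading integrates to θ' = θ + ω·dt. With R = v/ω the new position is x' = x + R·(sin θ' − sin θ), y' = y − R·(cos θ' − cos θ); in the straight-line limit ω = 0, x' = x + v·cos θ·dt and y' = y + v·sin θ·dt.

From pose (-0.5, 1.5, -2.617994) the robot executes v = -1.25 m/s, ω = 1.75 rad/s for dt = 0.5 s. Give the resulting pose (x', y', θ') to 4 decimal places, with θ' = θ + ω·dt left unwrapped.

θ' = -2.6180 + 1.75·0.5 = -1.7430
R = v/ω = -1.25/1.75 = -0.7143
x' = -0.5 + -0.7143·(sin -1.7430 − sin -2.6180) = -0.1534
y' = 1.5 − -0.7143·(cos -1.7430 − cos -2.6180) = 1.9962

(-0.1534, 1.9962, -1.7430)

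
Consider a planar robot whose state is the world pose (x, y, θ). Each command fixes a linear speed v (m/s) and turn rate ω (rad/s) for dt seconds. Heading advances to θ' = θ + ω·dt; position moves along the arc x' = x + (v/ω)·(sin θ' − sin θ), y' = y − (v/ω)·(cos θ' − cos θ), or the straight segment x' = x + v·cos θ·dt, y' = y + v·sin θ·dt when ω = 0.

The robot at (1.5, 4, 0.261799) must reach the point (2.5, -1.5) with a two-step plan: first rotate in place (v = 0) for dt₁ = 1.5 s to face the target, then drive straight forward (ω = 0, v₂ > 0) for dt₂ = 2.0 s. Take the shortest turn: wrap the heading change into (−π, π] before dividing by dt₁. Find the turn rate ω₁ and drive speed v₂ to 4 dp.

ω₁ = -1.1018, v₂ = 2.7951

heading to target = atan2(-1.5−4, 2.5−1.5) = -1.3909
Δθ = wrap(-1.3909 − 0.2618) = -1.6527; ω₁ = Δθ/dt₁ = -1.1018
distance = √((2.5−1.5)² + (-1.5−4)²) = 5.5902; v₂ = distance/dt₂ = 2.7951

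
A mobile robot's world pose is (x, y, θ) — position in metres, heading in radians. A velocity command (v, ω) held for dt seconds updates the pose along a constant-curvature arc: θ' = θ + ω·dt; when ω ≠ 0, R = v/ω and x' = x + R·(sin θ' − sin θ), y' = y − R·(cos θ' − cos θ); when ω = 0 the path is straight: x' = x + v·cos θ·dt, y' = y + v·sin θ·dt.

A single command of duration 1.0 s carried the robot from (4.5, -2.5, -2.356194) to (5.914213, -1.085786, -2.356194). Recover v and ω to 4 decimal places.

Δθ = -2.356194 − -2.356194 = 0.000000
ω = Δθ/dt = 0.000000/1.0 = 0.0000
ω = 0 → v = (Δx·cos θ + Δy·sin θ)/dt = -2.0000

v = -2.0000, ω = 0.0000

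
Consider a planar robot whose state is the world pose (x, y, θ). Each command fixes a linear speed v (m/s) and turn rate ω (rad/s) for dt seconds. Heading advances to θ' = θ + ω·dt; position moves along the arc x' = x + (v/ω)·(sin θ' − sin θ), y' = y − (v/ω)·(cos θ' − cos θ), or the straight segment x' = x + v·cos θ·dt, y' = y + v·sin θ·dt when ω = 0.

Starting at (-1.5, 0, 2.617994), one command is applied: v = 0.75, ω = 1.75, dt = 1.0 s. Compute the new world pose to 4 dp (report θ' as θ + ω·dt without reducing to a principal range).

(-2.1177, -0.2265, 4.3680)

θ' = 2.6180 + 1.75·1.0 = 4.3680
R = v/ω = 0.75/1.75 = 0.4286
x' = -1.5 + 0.4286·(sin 4.3680 − sin 2.6180) = -2.1177
y' = 0 − 0.4286·(cos 4.3680 − cos 2.6180) = -0.2265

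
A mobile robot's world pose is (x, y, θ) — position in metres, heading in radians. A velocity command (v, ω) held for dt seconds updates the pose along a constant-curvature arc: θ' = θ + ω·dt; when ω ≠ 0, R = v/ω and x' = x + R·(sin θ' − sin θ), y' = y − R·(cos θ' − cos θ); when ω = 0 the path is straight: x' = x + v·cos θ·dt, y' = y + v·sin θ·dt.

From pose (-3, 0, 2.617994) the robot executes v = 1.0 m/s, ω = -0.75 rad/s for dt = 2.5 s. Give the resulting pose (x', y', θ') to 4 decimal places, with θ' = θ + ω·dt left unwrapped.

θ' = 2.6180 + -0.75·2.5 = 0.7430
R = v/ω = 1.0/-0.75 = -1.3333
x' = -3 + -1.3333·(sin 0.7430 − sin 2.6180) = -3.2353
y' = 0 − -1.3333·(cos 0.7430 − cos 2.6180) = 2.1366

(-3.2353, 2.1366, 0.7430)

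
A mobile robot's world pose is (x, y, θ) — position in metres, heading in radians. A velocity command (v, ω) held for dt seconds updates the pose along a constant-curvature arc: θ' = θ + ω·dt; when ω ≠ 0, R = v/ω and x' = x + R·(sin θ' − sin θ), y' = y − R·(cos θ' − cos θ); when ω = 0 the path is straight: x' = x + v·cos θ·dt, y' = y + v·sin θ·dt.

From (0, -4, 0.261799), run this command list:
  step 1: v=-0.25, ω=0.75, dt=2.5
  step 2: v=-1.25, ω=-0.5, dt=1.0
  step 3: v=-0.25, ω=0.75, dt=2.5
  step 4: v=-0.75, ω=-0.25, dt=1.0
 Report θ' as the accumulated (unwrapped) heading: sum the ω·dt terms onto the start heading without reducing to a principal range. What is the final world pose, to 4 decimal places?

step 1: θ'=2.1368 (R=-0.3333) → pose (-0.1951, -4.5007, 2.1368)
step 2: θ'=1.6368 (R=2.5000) → pose (0.1894, -5.6765, 1.6368)
step 3: θ'=3.5118 (R=-0.3333) → pose (0.6426, -5.9653, 3.5118)
step 4: θ'=3.2618 (R=3.0000) → pose (1.3682, -5.7837, 3.2618)

(1.3682, -5.7837, 3.2618)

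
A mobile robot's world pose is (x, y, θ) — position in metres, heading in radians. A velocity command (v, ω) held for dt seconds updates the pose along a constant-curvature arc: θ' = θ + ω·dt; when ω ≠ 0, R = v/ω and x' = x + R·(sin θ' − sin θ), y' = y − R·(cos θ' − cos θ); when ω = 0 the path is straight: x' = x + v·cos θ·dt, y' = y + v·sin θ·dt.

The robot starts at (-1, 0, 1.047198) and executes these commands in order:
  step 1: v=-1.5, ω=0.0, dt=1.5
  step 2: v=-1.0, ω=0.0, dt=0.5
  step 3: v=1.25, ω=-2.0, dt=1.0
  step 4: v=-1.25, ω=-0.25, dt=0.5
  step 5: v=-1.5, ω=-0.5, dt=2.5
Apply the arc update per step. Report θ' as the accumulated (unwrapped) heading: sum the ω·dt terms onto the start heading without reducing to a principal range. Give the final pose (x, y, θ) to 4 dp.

(-1.1916, 1.6788, -2.3278)

step 1: θ'=1.0472 (straight) → pose (-2.1250, -1.9486, 1.0472)
step 2: θ'=1.0472 (straight) → pose (-2.3750, -2.3816, 1.0472)
step 3: θ'=-0.9528 (R=-0.6250) → pose (-1.3243, -2.3319, -0.9528)
step 4: θ'=-1.0778 (R=5.0000) → pose (-1.6537, -1.8013, -1.0778)
step 5: θ'=-2.3278 (R=3.0000) → pose (-1.1916, 1.6788, -2.3278)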